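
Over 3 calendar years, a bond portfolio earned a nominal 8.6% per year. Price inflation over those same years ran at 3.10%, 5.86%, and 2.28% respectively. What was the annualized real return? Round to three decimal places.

4.689%

Cumulative inflation factor: 1.0310 × 1.0586 × 1.0228 ≈ 1.11630.
Nominal growth factor: 1.28082. Real growth factor = 1.28082 / 1.11630 ≈ 1.14738.
Annualized: 1.14738^(1/3) − 1 ≈ 0.04689.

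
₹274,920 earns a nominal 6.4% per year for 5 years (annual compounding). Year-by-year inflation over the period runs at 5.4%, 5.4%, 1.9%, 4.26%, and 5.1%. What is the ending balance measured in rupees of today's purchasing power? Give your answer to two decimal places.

Nominal value at maturity: ₹274,920 × (1 + 6.4%)^5 ≈ ₹374,899.17.
Price-level factor over 5 years: 1.054 × 1.054 × 1.019 × 1.0426 × 1.051 ≈ 1.2404402287.
The maturity value deflated by that factor is the answer in today's purchasing power.

₹302,230.74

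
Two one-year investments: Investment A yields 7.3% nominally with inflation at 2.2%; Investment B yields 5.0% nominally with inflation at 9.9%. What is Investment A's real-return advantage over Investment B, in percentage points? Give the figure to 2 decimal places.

Investment A real return: 1.073/1.022 − 1 = 4.990%.
Investment B real return: 1.050/1.099 − 1 = -4.459%.
Difference: 4.990 − (-4.459) = 9.449 pp.

9.45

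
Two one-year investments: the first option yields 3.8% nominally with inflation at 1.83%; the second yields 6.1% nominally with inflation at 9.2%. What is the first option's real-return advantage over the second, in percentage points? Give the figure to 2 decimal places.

The first option real return: 1.038/1.0183 − 1 = 1.935%.
The second real return: 1.061/1.092 − 1 = -2.839%.
Difference: 1.935 − (-2.839) = 4.774 pp.

4.77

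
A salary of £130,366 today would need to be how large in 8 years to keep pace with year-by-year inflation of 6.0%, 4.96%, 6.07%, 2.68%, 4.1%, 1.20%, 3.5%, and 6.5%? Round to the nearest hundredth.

£183,439.84

Cumulative price-level factor: 1.060 × 1.0496 × 1.0607 × 1.0268 × 1.041 × 1.0120 × 1.035 × 1.065 ≈ 1.4071141026.
Multiplying £130,366 by the price-level factor gives the future nominal sum.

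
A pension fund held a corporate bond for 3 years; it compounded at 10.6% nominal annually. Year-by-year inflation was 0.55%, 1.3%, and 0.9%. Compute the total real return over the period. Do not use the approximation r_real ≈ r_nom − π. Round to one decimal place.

31.6%

Cumulative inflation factor: 1.0055 × 1.013 × 1.009 ≈ 1.02774.
Nominal growth factor: 1.35290. Real growth factor = 1.35290 / 1.02774 ≈ 1.31638.
Total real return ≈ 31.6384%.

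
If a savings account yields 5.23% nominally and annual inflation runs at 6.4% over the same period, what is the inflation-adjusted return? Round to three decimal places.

-1.100%

Real return via the Fisher equation: (1 + 5.23%)/(1 + 6.4%) − 1 = 1.0523/1.064 − 1 ≈ -0.01100.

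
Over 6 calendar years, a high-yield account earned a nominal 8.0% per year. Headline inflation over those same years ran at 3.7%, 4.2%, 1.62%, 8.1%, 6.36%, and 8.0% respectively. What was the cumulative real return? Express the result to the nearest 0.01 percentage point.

16.38%

Cumulative inflation factor: 1.037 × 1.042 × 1.0162 × 1.081 × 1.0636 × 1.080 ≈ 1.36349.
Nominal growth factor: 1.58687. Real growth factor = 1.58687 / 1.36349 ≈ 1.16383.
Total real return ≈ 16.3829%.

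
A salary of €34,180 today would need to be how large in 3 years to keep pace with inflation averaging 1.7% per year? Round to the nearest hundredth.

Cumulative price-level factor: (1+1.7%)^3 = 1.051871913.
The nominal amount required is €34,180 scaled up by that factor.

€35,952.98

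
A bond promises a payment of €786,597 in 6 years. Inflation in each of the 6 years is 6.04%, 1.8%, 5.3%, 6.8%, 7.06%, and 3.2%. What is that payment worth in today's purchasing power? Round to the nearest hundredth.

Price-level factor over 6 years: 1.0604 × 1.018 × 1.053 × 1.068 × 1.0706 × 1.032 ≈ 1.3412942329.
Purchasing power today: €786,597 divided by that factor.

€586,446.27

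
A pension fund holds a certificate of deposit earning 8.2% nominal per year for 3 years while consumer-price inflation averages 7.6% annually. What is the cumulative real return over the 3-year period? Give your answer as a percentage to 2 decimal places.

The annual real rate is (1+8.2%)/(1+7.6%) − 1 = 0.5576%.
Compounded over 3 years: (1 + 0.005576)^3 − 1 ≈ 0.01682.

1.68%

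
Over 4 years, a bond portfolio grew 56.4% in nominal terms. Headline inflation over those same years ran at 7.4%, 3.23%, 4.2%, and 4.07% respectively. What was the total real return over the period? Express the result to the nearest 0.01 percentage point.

30.09%

Cumulative inflation factor: 1.074 × 1.0323 × 1.042 × 1.0407 ≈ 1.20227.
Nominal growth factor: 1.56400. Real growth factor = 1.56400 / 1.20227 ≈ 1.30087.
Total real return ≈ 30.0868%.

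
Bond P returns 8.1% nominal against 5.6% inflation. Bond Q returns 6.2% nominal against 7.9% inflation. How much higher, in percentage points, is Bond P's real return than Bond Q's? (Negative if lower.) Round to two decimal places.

3.94

Bond P real return: 1.081/1.056 − 1 = 2.367%.
Bond Q real return: 1.062/1.079 − 1 = -1.576%.
Difference: 2.367 − (-1.576) = 3.943 pp.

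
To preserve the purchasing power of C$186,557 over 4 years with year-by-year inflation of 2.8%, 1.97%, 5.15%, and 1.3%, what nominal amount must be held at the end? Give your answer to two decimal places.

Cumulative price-level factor: 1.028 × 1.0197 × 1.0515 × 1.013 ≈ 1.1165656326.
The nominal amount required is C$186,557 scaled up by that factor.

C$208,303.13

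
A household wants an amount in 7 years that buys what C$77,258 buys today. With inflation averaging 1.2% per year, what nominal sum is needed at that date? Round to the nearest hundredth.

C$83,986.03

Cumulative price-level factor: (1+1.2%)^7 ≈ 1.0870852110.
The nominal amount required is C$77,258 scaled up by that factor.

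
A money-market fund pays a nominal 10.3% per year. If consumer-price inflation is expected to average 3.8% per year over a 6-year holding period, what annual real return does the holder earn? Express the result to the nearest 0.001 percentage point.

With constant rates the annual real return is the same each year: (1+10.3%)/(1+3.8%) − 1 = 0.06262.

6.262%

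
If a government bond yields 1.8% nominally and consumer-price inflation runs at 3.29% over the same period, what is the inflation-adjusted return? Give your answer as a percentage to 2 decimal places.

Real return via the Fisher equation: (1 + 1.8%)/(1 + 3.29%) − 1 = 1.018/1.0329 − 1 ≈ -0.01443.

-1.44%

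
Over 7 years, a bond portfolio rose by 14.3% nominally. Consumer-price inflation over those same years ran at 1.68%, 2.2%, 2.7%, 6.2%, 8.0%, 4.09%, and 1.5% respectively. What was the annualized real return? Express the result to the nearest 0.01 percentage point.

Cumulative inflation factor: 1.0168 × 1.022 × 1.027 × 1.062 × 1.080 × 1.0409 × 1.015 ≈ 1.29324.
Nominal growth factor: 1.14300. Real growth factor = 1.14300 / 1.29324 ≈ 0.88382.
Annualized: 0.88382^(1/7) − 1 ≈ -0.01749.

-1.75%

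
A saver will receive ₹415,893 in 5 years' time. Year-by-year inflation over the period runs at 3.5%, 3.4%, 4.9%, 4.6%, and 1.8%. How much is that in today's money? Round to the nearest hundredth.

₹347,909.09

Price-level factor over 5 years: 1.035 × 1.034 × 1.049 × 1.046 × 1.018 ≈ 1.1954071229.
Purchasing power today: ₹415,893 divided by that factor.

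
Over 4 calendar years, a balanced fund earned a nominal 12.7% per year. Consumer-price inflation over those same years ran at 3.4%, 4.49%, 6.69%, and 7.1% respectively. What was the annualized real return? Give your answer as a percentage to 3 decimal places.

Cumulative inflation factor: 1.034 × 1.0449 × 1.0669 × 1.071 ≈ 1.23455.
Nominal growth factor: 1.61323. Real growth factor = 1.61323 / 1.23455 ≈ 1.30673.
Annualized: 1.30673^(1/4) − 1 ≈ 0.06917.

6.917%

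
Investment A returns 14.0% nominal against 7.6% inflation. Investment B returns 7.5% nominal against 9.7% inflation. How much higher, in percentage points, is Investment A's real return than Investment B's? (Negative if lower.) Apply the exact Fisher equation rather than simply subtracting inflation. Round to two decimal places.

Investment A real return: 1.140/1.076 − 1 = 5.948%.
Investment B real return: 1.075/1.097 − 1 = -2.005%.
Difference: 5.948 − (-2.005) = 7.953 pp.

7.95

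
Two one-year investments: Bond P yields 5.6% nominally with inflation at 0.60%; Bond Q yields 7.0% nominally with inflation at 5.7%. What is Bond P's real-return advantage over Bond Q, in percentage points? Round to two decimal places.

3.74

Bond P real return: 1.056/1.0060 − 1 = 4.970%.
Bond Q real return: 1.070/1.057 − 1 = 1.230%.
Difference: 4.970 − 1.230 = 3.740 pp.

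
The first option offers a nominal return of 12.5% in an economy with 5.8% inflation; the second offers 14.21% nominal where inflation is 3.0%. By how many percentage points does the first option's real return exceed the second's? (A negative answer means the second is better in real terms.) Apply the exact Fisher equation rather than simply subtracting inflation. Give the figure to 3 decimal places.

-4.551

The first option real return: 1.125/1.058 − 1 = 6.3327%.
The second real return: 1.1421/1.030 − 1 = 10.8835%.
Difference: 6.3327 − 10.8835 = -4.5508 pp.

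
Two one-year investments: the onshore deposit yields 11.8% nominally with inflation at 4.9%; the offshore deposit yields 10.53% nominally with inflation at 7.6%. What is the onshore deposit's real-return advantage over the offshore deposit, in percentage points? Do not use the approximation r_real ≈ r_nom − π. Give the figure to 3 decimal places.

The onshore deposit real return: 1.118/1.049 − 1 = 6.5777%.
The offshore deposit real return: 1.1053/1.076 − 1 = 2.7230%.
Difference: 6.5777 − 2.7230 = 3.8547 pp.

3.855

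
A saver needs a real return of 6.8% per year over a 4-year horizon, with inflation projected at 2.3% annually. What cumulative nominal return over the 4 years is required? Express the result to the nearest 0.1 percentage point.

42.5%

Required annual nominal rate: (1+6.8%)(1+2.3%) − 1 = 9.2564%.
Cumulative over 4 years: (1 + 0.092564)^4 − 1 ≈ 0.42491.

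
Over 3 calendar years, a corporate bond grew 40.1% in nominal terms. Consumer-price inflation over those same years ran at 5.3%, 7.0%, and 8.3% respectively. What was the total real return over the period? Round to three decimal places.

Cumulative inflation factor: 1.053 × 1.070 × 1.083 ≈ 1.22023.
Nominal growth factor: 1.40100. Real growth factor = 1.40100 / 1.22023 ≈ 1.14815.
Total real return ≈ 14.8147%.

14.815%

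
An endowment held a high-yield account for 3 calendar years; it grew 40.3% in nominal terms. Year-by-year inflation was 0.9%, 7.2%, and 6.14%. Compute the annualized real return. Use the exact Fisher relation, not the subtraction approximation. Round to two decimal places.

Cumulative inflation factor: 1.009 × 1.072 × 1.0614 ≈ 1.14806.
Nominal growth factor: 1.40300. Real growth factor = 1.40300 / 1.14806 ≈ 1.22206.
Annualized: 1.22206^(1/3) − 1 ≈ 0.06913.

6.91%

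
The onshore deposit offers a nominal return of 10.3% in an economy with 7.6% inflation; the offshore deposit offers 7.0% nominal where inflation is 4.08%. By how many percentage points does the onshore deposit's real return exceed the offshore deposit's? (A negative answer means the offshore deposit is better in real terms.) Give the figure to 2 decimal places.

The onshore deposit real return: 1.103/1.076 − 1 = 2.509%.
The offshore deposit real return: 1.070/1.0408 − 1 = 2.806%.
Difference: 2.509 − 2.806 = -0.297 pp.

-0.30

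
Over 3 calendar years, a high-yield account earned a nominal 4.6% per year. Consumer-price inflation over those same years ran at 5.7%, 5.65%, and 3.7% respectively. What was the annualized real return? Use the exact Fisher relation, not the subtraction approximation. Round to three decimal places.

Cumulative inflation factor: 1.057 × 1.0565 × 1.037 ≈ 1.15804.
Nominal growth factor: 1.14445. Real growth factor = 1.14445 / 1.15804 ≈ 0.98826.
Annualized: 0.98826^(1/3) − 1 ≈ -0.00393.

-0.393%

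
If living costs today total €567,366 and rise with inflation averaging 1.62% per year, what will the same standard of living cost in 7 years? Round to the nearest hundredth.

€634,918.00

Cumulative price-level factor: (1+1.62%)^7 ≈ 1.1190624777.
The nominal amount required is €567,366 scaled up by that factor.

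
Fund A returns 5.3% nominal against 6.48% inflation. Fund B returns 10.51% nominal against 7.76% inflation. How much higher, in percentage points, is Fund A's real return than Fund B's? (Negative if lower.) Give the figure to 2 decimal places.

Fund A real return: 1.053/1.0648 − 1 = -1.108%.
Fund B real return: 1.1051/1.0776 − 1 = 2.552%.
Difference: -1.108 − 2.552 = -3.660 pp.

-3.66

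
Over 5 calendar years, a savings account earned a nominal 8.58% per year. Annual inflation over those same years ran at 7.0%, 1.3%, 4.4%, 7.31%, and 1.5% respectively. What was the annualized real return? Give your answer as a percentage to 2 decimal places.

4.13%

Cumulative inflation factor: 1.070 × 1.013 × 1.044 × 1.0731 × 1.015 ≈ 1.23254.
Nominal growth factor: 1.50921. Real growth factor = 1.50921 / 1.23254 ≈ 1.22447.
Annualized: 1.22447^(1/5) − 1 ≈ 0.04133.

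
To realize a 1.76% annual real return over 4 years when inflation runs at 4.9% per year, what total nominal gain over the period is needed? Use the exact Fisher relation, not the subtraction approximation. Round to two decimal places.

Required annual nominal rate: (1+1.76%)(1+4.9%) − 1 = 6.74624%.
Cumulative over 4 years: (1 + 0.0674624)^4 − 1 ≈ 0.29841.

29.84%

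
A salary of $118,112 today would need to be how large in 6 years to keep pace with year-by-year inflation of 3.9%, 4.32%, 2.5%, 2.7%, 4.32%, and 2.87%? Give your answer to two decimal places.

$144,619.81

Cumulative price-level factor: 1.039 × 1.0432 × 1.025 × 1.027 × 1.0432 × 1.0287 ≈ 1.2244294118.
The nominal amount required is $118,112 scaled up by that factor.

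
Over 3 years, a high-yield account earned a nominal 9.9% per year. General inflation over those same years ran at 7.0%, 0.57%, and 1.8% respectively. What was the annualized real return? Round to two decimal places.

Cumulative inflation factor: 1.070 × 1.0057 × 1.018 ≈ 1.09547.
Nominal growth factor: 1.32737. Real growth factor = 1.32737 / 1.09547 ≈ 1.21169.
Annualized: 1.21169^(1/3) − 1 ≈ 0.06610.

6.61%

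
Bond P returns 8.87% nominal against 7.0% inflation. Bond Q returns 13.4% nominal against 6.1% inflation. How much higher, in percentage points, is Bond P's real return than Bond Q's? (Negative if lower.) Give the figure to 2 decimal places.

Bond P real return: 1.0887/1.070 − 1 = 1.748%.
Bond Q real return: 1.134/1.061 − 1 = 6.880%.
Difference: 1.748 − 6.880 = -5.132 pp.

-5.13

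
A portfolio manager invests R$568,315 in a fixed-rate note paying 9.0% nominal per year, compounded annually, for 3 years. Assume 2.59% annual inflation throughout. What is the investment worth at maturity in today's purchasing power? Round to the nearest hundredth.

R$681,637.58

Nominal value at maturity: R$568,315 × (1 + 9.0%)^3 ≈ R$735,984.41.
Price-level factor over 3 years: (1 + 2.59%)^3 ≈ 1.0797298040.
The maturity value deflated by that factor is the answer in today's purchasing power.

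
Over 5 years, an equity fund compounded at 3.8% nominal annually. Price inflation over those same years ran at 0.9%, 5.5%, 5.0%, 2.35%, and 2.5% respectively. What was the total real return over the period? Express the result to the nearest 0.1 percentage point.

Cumulative inflation factor: 1.009 × 1.055 × 1.050 × 1.0235 × 1.025 ≈ 1.17259.
Nominal growth factor: 1.20500. Real growth factor = 1.20500 / 1.17259 ≈ 1.02764.
Total real return ≈ 2.7643%.

2.8%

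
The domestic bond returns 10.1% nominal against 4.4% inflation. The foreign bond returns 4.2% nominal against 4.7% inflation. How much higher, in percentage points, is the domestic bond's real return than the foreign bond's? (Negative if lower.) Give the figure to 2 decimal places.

The domestic bond real return: 1.101/1.044 − 1 = 5.460%.
The foreign bond real return: 1.042/1.047 − 1 = -0.478%.
Difference: 5.460 − (-0.478) = 5.938 pp.

5.94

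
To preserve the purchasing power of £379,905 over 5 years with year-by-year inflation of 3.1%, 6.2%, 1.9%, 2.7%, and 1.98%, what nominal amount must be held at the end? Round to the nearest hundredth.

Cumulative price-level factor: 1.031 × 1.062 × 1.019 × 1.027 × 1.0198 ≈ 1.1685379391.
The nominal amount required is £379,905 scaled up by that factor.

£443,933.41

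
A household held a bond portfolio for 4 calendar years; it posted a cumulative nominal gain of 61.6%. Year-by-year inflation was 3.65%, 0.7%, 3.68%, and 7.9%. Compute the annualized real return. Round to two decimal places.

8.46%

Cumulative inflation factor: 1.0365 × 1.007 × 1.0368 × 1.079 ≈ 1.16766.
Nominal growth factor: 1.61600. Real growth factor = 1.61600 / 1.16766 ≈ 1.38397.
Annualized: 1.38397^(1/4) − 1 ≈ 0.08463.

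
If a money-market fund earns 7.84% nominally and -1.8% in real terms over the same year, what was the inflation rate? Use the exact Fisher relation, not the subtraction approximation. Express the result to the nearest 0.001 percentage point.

9.817%

From (1+r_nom) = (1+r_real)(1+π), we get 1+π = (1 + 7.84%)/(1 − 1.8%) = 1.0784/0.982 ≈ 1.09817.
So π ≈ 9.8167%.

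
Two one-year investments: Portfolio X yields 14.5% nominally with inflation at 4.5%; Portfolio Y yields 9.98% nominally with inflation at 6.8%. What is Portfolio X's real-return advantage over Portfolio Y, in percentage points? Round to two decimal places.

Portfolio X real return: 1.145/1.045 − 1 = 9.569%.
Portfolio Y real return: 1.0998/1.068 − 1 = 2.978%.
Difference: 9.569 − 2.978 = 6.591 pp.

6.59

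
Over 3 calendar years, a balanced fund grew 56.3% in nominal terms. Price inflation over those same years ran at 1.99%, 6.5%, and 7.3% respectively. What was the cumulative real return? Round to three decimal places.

Cumulative inflation factor: 1.0199 × 1.065 × 1.073 ≈ 1.16549.
Nominal growth factor: 1.56300. Real growth factor = 1.56300 / 1.16549 ≈ 1.34107.
Total real return ≈ 34.1072%.

34.107%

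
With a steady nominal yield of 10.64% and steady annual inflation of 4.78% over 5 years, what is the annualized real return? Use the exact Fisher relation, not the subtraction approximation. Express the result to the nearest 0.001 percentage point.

5.593%

With constant rates the annual real return is the same each year: (1+10.64%)/(1+4.78%) − 1 = 0.05593.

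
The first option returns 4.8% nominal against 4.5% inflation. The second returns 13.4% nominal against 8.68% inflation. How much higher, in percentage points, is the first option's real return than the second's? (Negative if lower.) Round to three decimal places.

-4.056

The first option real return: 1.048/1.045 − 1 = 0.2871%.
The second real return: 1.134/1.0868 − 1 = 4.3430%.
Difference: 0.2871 − 4.3430 = -4.0559 pp.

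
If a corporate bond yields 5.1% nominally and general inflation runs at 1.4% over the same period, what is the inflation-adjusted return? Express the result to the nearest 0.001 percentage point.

3.649%

Real return via the Fisher equation: (1 + 5.1%)/(1 + 1.4%) − 1 = 1.051/1.014 − 1 ≈ 0.03649.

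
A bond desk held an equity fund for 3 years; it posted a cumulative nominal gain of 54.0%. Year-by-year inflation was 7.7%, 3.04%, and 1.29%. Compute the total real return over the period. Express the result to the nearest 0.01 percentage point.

37.00%

Cumulative inflation factor: 1.077 × 1.0304 × 1.0129 ≈ 1.12406.
Nominal growth factor: 1.54000. Real growth factor = 1.54000 / 1.12406 ≈ 1.37004.
Total real return ≈ 37.0038%.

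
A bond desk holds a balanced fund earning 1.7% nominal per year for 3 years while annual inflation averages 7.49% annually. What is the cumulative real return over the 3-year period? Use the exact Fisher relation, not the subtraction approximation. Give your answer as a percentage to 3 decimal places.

The annual real rate is (1+1.7%)/(1+7.49%) − 1 = -5.3865%.
Compounded over 3 years: (1 + -0.053865)^3 − 1 ≈ -0.15305.

-15.305%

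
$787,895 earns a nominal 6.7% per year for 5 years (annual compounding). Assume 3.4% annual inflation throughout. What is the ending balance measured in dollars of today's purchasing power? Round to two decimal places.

Nominal value at maturity: $787,895 × (1 + 6.7%)^5 ≈ $1,089,658.58.
Price-level factor over 5 years: (1 + 3.4%)^5 ≈ 1.1819597671.
Dividing the nominal maturity value by the price-level factor gives the value in today's money.

$921,908.35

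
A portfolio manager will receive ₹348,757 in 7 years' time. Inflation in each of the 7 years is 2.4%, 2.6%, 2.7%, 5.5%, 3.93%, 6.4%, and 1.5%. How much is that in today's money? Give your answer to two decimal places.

₹272,963.21

Price-level factor over 7 years: 1.024 × 1.026 × 1.027 × 1.055 × 1.0393 × 1.064 × 1.015 ≈ 1.2776703547.
Purchasing power today: ₹348,757 divided by that factor.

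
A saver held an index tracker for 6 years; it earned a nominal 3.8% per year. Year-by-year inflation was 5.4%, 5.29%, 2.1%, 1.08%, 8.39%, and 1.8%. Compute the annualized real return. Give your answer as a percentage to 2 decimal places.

-0.17%

Cumulative inflation factor: 1.054 × 1.0529 × 1.021 × 1.0108 × 1.0839 × 1.018 ≈ 1.26373.
Nominal growth factor: 1.25079. Real growth factor = 1.25079 / 1.26373 ≈ 0.98976.
Annualized: 0.98976^(1/6) − 1 ≈ -0.00171.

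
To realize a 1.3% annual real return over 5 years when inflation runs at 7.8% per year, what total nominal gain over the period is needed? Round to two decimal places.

Required annual nominal rate: (1+1.3%)(1+7.8%) − 1 = 9.2014%.
Cumulative over 5 years: (1 + 0.092014)^5 − 1 ≈ 0.55289.

55.29%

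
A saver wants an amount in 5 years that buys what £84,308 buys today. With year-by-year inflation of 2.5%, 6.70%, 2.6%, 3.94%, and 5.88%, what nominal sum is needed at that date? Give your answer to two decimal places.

£104,112.07

Cumulative price-level factor: 1.025 × 1.0670 × 1.026 × 1.0394 × 1.0588 ≈ 1.2349014220.
The nominal amount required is £84,308 scaled up by that factor.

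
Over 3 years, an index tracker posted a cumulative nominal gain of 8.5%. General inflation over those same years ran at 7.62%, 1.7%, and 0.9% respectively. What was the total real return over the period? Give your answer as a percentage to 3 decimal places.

-1.752%

Cumulative inflation factor: 1.0762 × 1.017 × 1.009 ≈ 1.10435.
Nominal growth factor: 1.08500. Real growth factor = 1.08500 / 1.10435 ≈ 0.98248.
Total real return ≈ -1.7518%.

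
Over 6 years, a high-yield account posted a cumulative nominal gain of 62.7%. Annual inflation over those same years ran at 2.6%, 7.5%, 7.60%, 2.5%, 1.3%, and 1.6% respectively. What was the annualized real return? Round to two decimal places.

4.46%

Cumulative inflation factor: 1.026 × 1.075 × 1.0760 × 1.025 × 1.013 × 1.016 ≈ 1.25197.
Nominal growth factor: 1.62700. Real growth factor = 1.62700 / 1.25197 ≈ 1.29955.
Annualized: 1.29955^(1/6) − 1 ≈ 0.04464.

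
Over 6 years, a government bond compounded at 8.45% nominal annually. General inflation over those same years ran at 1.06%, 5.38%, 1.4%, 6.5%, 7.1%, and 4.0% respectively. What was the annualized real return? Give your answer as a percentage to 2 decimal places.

4.07%

Cumulative inflation factor: 1.0106 × 1.0538 × 1.014 × 1.065 × 1.071 × 1.040 ≈ 1.28100.
Nominal growth factor: 1.62696. Real growth factor = 1.62696 / 1.28100 ≈ 1.27008.
Annualized: 1.27008^(1/6) − 1 ≈ 0.04065.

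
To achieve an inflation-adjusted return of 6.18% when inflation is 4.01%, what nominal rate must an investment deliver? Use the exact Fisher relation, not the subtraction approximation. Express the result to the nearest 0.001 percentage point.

10.438%

By the Fisher equation, 1 + r_nom = (1 + 6.18%)(1 + 4.01%) = 1.0618 × 1.0401 = 1.10437818.
So r_nom = 10.437818%.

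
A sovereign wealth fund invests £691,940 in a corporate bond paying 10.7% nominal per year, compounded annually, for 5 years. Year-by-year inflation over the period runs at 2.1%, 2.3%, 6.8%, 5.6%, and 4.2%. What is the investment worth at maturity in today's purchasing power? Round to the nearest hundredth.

Nominal value at maturity: £691,940 × (1 + 10.7%)^5 ≈ £1,150,287.87.
Price-level factor over 5 years: 1.021 × 1.023 × 1.068 × 1.056 × 1.042 ≈ 1.2274512872.
Dividing the nominal maturity value by the price-level factor gives the value in today's money.

£937,135.25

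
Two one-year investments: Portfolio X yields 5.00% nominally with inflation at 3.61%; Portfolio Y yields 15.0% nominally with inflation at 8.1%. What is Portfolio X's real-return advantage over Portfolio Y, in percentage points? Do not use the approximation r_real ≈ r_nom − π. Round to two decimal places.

Portfolio X real return: 1.0500/1.0361 − 1 = 1.342%.
Portfolio Y real return: 1.150/1.081 − 1 = 6.383%.
Difference: 1.342 − 6.383 = -5.041 pp.

-5.04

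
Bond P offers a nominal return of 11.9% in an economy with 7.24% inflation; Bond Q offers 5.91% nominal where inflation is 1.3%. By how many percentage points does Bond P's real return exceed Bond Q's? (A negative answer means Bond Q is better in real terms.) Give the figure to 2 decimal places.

-0.21

Bond P real return: 1.119/1.0724 − 1 = 4.345%.
Bond Q real return: 1.0591/1.013 − 1 = 4.551%.
Difference: 4.345 − 4.551 = -0.206 pp.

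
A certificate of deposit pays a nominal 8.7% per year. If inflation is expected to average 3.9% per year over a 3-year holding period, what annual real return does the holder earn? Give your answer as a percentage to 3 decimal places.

With constant rates the annual real return is the same each year: (1+8.7%)/(1+3.9%) − 1 = 0.04620.

4.620%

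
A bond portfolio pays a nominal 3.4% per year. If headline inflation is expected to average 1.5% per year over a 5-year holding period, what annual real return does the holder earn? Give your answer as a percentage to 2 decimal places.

1.87%

With constant rates the annual real return is the same each year: (1+3.4%)/(1+1.5%) − 1 = 0.01872.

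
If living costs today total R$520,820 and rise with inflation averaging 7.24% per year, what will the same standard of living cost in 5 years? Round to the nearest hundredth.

R$738,706.09

Cumulative price-level factor: (1+7.24%)^5 ≈ 1.4183520037.
Multiplying R$520,820 by the price-level factor gives the future nominal sum.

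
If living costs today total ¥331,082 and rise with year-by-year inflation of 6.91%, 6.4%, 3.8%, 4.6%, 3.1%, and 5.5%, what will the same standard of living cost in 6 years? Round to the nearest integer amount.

Cumulative price-level factor: 1.0691 × 1.064 × 1.038 × 1.046 × 1.031 × 1.055 ≈ 1.3433838423.
Multiplying ¥331,082 by the price-level factor gives the future nominal sum.

¥444,770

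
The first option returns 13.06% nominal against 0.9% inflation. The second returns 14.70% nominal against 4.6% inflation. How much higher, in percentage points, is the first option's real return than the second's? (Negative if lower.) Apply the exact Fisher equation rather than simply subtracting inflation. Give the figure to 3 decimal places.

2.396

The first option real return: 1.1306/1.009 − 1 = 12.0515%.
The second real return: 1.1470/1.046 − 1 = 9.6558%.
Difference: 12.0515 − 9.6558 = 2.3957 pp.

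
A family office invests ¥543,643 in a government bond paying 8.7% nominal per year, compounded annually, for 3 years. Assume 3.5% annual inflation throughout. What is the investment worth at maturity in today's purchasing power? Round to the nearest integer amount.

¥629,769

Nominal value at maturity: ¥543,643 × (1 + 8.7%)^3 ≈ ¥698,236.
Price-level factor over 3 years: (1 + 3.5%)^3 = 1.108717875.
Dividing the nominal maturity value by the price-level factor gives the value in today's money.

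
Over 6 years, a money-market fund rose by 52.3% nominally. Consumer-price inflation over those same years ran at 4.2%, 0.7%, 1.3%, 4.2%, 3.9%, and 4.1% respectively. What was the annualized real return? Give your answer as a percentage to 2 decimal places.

Cumulative inflation factor: 1.042 × 1.007 × 1.013 × 1.042 × 1.039 × 1.041 ≈ 1.19796.
Nominal growth factor: 1.52300. Real growth factor = 1.52300 / 1.19796 ≈ 1.27133.
Annualized: 1.27133^(1/6) − 1 ≈ 0.04082.

4.08%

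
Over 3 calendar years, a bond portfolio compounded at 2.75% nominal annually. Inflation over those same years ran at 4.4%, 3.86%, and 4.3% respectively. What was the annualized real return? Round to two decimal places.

Cumulative inflation factor: 1.044 × 1.0386 × 1.043 ≈ 1.13092.
Nominal growth factor: 1.08479. Real growth factor = 1.08479 / 1.13092 ≈ 0.95921.
Annualized: 0.95921^(1/3) − 1 ≈ -0.01379.

-1.38%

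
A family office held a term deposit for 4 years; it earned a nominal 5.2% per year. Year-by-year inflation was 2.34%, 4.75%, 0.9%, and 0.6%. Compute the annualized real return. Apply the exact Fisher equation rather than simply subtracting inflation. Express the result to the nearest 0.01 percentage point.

3.00%

Cumulative inflation factor: 1.0234 × 1.0475 × 1.009 × 1.006 ≈ 1.08815.
Nominal growth factor: 1.22479. Real growth factor = 1.22479 / 1.08815 ≈ 1.12557.
Annualized: 1.12557^(1/4) − 1 ≈ 0.03002.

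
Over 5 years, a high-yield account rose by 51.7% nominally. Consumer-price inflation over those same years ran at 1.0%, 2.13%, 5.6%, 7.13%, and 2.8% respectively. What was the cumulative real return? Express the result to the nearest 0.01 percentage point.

Cumulative inflation factor: 1.010 × 1.0213 × 1.056 × 1.0713 × 1.028 ≈ 1.19962.
Nominal growth factor: 1.51700. Real growth factor = 1.51700 / 1.19962 ≈ 1.26457.
Total real return ≈ 26.4570%.

26.46%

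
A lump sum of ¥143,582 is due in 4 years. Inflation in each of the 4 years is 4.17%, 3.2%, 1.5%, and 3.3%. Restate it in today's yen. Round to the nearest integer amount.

¥127,383

Price-level factor over 4 years: 1.0417 × 1.032 × 1.015 × 1.033 ≈ 1.1271681932.
Purchasing power today: ¥143,582 divided by that factor.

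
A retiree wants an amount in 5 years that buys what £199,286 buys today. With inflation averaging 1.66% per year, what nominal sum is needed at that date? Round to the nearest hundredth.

£216,385.08

Cumulative price-level factor: (1+1.66%)^5 ≈ 1.0858017239.
Multiplying £199,286 by the price-level factor gives the future nominal sum.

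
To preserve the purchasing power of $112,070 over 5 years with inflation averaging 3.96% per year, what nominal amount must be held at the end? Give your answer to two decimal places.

$136,088.28

Cumulative price-level factor: (1+3.96%)^5 ≈ 1.2143149844.
Multiplying $112,070 by the price-level factor gives the future nominal sum.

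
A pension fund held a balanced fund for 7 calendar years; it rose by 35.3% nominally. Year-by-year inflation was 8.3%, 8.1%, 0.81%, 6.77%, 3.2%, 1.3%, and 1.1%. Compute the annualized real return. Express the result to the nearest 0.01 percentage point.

0.23%

Cumulative inflation factor: 1.083 × 1.081 × 1.0081 × 1.0677 × 1.032 × 1.013 × 1.011 ≈ 1.33183.
Nominal growth factor: 1.35300. Real growth factor = 1.35300 / 1.33183 ≈ 1.01590.
Annualized: 1.01590^(1/7) − 1 ≈ 0.00226.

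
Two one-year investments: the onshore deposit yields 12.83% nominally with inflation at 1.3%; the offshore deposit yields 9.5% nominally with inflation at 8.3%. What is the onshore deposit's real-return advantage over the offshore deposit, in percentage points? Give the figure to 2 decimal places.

The onshore deposit real return: 1.1283/1.013 − 1 = 11.382%.
The offshore deposit real return: 1.095/1.083 − 1 = 1.108%.
Difference: 11.382 − 1.108 = 10.274 pp.

10.27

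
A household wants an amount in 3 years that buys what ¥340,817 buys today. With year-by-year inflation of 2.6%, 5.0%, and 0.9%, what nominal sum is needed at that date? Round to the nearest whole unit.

¥370,467

Cumulative price-level factor: 1.026 × 1.050 × 1.009 = 1.0869957.
The nominal amount required is ¥340,817 scaled up by that factor.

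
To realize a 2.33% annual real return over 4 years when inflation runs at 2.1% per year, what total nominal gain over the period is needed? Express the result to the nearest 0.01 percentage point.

Required annual nominal rate: (1+2.33%)(1+2.1%) − 1 = 4.47893%.
Cumulative over 4 years: (1 + 0.0447893)^4 − 1 ≈ 0.19156.

19.16%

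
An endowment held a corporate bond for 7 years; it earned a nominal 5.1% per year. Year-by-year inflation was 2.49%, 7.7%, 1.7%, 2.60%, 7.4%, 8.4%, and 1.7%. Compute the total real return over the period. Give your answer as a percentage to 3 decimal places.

Cumulative inflation factor: 1.0249 × 1.077 × 1.017 × 1.0260 × 1.074 × 1.084 × 1.017 ≈ 1.36370.
Nominal growth factor: 1.41651. Real growth factor = 1.41651 / 1.36370 ≈ 1.03872.
Total real return ≈ 3.8721%.

3.872%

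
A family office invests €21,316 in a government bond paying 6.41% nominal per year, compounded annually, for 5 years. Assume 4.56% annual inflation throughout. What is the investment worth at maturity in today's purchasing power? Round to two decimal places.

Nominal value at maturity: €21,316 × (1 + 6.41%)^5 ≈ €29,081.58.
Price-level factor over 5 years: (1 + 4.56%)^5 ≈ 1.2497636040.
The maturity value deflated by that factor is the answer in today's purchasing power.

€23,269.66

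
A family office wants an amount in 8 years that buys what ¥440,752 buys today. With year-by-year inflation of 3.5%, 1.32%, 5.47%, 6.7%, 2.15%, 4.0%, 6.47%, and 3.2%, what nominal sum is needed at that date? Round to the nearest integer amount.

¥607,158

Cumulative price-level factor: 1.035 × 1.0132 × 1.0547 × 1.067 × 1.0215 × 1.040 × 1.0647 × 1.032 ≈ 1.3775505927.
Multiplying ¥440,752 by the price-level factor gives the future nominal sum.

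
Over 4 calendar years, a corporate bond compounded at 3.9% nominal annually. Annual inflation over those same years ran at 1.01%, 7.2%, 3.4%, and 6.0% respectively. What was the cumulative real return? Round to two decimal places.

-1.81%

Cumulative inflation factor: 1.0101 × 1.072 × 1.034 × 1.060 ≈ 1.18682.
Nominal growth factor: 1.16537. Real growth factor = 1.16537 / 1.18682 ≈ 0.98192.
Total real return ≈ -1.8079%.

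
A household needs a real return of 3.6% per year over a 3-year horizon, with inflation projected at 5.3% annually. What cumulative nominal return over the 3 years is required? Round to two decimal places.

Required annual nominal rate: (1+3.6%)(1+5.3%) − 1 = 9.0908%.
Cumulative over 3 years: (1 + 0.090908)^3 − 1 ≈ 0.29827.

29.83%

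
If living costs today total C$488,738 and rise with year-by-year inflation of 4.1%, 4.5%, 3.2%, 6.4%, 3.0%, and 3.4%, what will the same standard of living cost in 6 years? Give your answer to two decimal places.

Cumulative price-level factor: 1.041 × 1.045 × 1.032 × 1.064 × 1.030 × 1.034 ≈ 1.2721728084.
Multiplying C$488,738 by the price-level factor gives the future nominal sum.

C$621,759.19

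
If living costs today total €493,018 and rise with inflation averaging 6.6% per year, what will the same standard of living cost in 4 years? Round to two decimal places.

€636,636.59

Cumulative price-level factor: (1+6.6%)^4 ≈ 1.2913049587.
The nominal amount required is €493,018 scaled up by that factor.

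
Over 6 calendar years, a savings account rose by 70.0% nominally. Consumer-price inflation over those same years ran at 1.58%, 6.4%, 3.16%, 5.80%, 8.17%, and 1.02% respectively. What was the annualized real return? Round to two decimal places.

Cumulative inflation factor: 1.0158 × 1.064 × 1.0316 × 1.0580 × 1.0817 × 1.0102 ≈ 1.28902.
Nominal growth factor: 1.70000. Real growth factor = 1.70000 / 1.28902 ≈ 1.31883.
Annualized: 1.31883^(1/6) − 1 ≈ 0.04720.

4.72%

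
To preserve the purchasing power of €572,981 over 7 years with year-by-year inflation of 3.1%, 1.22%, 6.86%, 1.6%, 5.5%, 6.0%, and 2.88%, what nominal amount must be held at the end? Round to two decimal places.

Cumulative price-level factor: 1.031 × 1.0122 × 1.0686 × 1.016 × 1.055 × 1.060 × 1.0288 ≈ 1.3035363808.
The nominal amount required is €572,981 scaled up by that factor.

€746,901.58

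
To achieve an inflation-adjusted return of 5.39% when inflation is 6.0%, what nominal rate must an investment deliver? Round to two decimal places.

11.71%

By the Fisher equation, 1 + r_nom = (1 + 5.39%)(1 + 6.0%) = 1.0539 × 1.060 = 1.117134.
So r_nom = 11.7134%.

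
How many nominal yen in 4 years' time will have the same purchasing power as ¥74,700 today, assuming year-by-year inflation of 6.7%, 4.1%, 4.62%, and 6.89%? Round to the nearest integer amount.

Cumulative price-level factor: 1.067 × 1.041 × 1.0462 × 1.0689 ≈ 1.2421296873.
Multiplying ¥74,700 by the price-level factor gives the future nominal sum.

¥92,787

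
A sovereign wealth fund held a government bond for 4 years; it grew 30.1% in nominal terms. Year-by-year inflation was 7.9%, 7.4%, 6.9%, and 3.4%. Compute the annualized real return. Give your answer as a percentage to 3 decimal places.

0.390%

Cumulative inflation factor: 1.079 × 1.074 × 1.069 × 1.034 ≈ 1.28093.
Nominal growth factor: 1.30100. Real growth factor = 1.30100 / 1.28093 ≈ 1.01567.
Annualized: 1.01567^(1/4) − 1 ≈ 0.00390.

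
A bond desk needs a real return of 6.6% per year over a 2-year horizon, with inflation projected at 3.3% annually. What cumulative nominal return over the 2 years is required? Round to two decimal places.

21.26%

Required annual nominal rate: (1+6.6%)(1+3.3%) − 1 = 10.1178%.
Cumulative over 2 years: (1 + 0.101178)^2 − 1 ≈ 0.21259.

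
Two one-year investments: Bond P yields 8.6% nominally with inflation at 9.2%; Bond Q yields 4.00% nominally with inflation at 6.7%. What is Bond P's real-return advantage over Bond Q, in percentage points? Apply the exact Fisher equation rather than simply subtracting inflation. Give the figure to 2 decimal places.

Bond P real return: 1.086/1.092 − 1 = -0.549%.
Bond Q real return: 1.0400/1.067 − 1 = -2.530%.
Difference: -0.549 − (-2.530) = 1.981 pp.

1.98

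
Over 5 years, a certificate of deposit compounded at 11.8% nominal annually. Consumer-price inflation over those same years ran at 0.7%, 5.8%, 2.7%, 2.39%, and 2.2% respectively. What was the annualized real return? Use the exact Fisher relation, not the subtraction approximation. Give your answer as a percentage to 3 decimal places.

Cumulative inflation factor: 1.007 × 1.058 × 1.027 × 1.0239 × 1.022 ≈ 1.14497.
Nominal growth factor: 1.74666. Real growth factor = 1.74666 / 1.14497 ≈ 1.52551.
Annualized: 1.52551^(1/5) − 1 ≈ 0.08814.

8.814%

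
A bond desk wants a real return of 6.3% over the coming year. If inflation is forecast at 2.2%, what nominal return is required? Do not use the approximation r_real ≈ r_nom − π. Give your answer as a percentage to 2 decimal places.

By the Fisher equation, 1 + r_nom = (1 + 6.3%)(1 + 2.2%) = 1.063 × 1.022 = 1.086386.
So r_nom = 8.6386%.

8.64%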